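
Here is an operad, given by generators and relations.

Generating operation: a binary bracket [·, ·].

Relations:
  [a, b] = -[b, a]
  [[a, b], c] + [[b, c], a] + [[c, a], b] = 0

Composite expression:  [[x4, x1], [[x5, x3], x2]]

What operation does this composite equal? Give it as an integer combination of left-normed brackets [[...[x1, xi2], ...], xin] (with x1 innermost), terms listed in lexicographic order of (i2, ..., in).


-[[[[x1, x4], x2], x3], x5] + [[[[x1, x4], x2], x5], x3] + [[[[x1, x4], x3], x5], x2] - [[[[x1, x4], x5], x3], x2]

Expand each bracket as ab - ba; the x1-initial words give the coefficients.
Composite bracket: [[x4, x1], [[x5, x3], x2]]
Full expansion: 16 signed words from ab - ba (2^4 = 16).
Words beginning with x1 determine it all:
  x1x4x2x3x5 (sign -1) contributes -[[[[x1, x4], x2], x3], x5]
  x1x4x2x5x3 (sign +1) contributes +[[[[x1, x4], x2], x5], x3]
  x1x4x3x5x2 (sign +1) contributes +[[[[x1, x4], x3], x5], x2]
  x1x4x5x3x2 (sign -1) contributes -[[[[x1, x4], x5], x3], x2]


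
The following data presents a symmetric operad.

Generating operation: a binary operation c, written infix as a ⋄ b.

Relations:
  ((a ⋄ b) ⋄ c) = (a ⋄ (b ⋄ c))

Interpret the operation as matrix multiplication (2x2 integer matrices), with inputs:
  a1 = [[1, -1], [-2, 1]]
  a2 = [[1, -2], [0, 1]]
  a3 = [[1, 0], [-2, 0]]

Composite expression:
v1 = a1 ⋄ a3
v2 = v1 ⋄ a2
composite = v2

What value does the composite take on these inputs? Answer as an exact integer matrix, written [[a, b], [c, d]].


[[3, -6], [-4, 8]]

(a1 ⋄ a3) = [[3, 0], [-4, 0]]
((a1 ⋄ a3) ⋄ a2) = [[3, -6], [-4, 8]]


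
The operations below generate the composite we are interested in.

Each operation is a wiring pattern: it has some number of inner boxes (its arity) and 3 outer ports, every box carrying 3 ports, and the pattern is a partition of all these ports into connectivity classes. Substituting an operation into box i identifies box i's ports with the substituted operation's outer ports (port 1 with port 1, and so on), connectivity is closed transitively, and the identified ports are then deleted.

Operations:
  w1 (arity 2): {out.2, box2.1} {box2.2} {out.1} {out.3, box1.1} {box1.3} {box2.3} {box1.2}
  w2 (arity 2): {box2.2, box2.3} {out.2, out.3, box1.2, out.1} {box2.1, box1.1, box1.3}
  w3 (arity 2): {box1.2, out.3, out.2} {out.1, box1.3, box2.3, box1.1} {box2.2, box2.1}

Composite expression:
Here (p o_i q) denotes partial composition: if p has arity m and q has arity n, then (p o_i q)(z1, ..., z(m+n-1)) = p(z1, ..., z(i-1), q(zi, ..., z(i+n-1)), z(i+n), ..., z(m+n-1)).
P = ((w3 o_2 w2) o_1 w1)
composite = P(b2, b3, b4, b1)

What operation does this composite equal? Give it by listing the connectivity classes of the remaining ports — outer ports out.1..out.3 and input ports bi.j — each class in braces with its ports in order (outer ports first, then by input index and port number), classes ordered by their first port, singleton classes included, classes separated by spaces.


{out.1, b2.1, b4.2} {out.2, out.3, b3.1} {b1.1, b4.1, b4.3} {b1.2, b1.3} {b2.2} {b2.3} {b3.2} {b3.3}

Two ports join when wires chain via w3-identified ports.
the subtree at w1 composes to {out.1} {out.2, b3.1} {out.3, b2.1} {b2.2} {b2.3} {b3.2} {b3.3} on (b2, b3); out.j = own outer ports
the subtree at w2 composes to {out.1, out.2, out.3, b4.2} {b1.1, b4.1, b4.3} {b1.2, b1.3} on (b4, b1); out.j = own outer ports
the subtree at w3 composes to {out.1, b2.1, b4.2} {out.2, out.3, b3.1} {b1.1, b4.1, b4.3} {b1.2, b1.3} {b2.2} {b2.3} {b3.2} {b3.3} on (b2, b3, b4, b1); out.j = own outer ports


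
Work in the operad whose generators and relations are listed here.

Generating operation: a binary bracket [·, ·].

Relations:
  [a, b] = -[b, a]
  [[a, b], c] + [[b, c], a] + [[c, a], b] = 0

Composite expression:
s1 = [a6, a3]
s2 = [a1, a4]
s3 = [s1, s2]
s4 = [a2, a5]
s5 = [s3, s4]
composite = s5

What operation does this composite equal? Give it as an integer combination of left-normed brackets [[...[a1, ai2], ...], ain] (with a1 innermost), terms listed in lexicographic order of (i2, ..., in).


[[[[[a1, a4], a3], a6], a2], a5] - [[[[[a1, a4], a3], a6], a5], a2] - [[[[[a1, a4], a6], a3], a2], a5] + [[[[[a1, a4], a6], a3], a5], a2]

Expand each bracket as ab - ba; the a1-initial words give the coefficients.
Composite bracket: [[[a6, a3], [a1, a4]], [a2, a5]]
Each bracket splits as ab - ba, giving 32 signed words (2^5 = 32).
Collect the words opening with a1:
  word a1a4a3a6a2a5 has sign +1, contributing +[[[[[a1, a4], a3], a6], a2], a5]
  word a1a4a3a6a5a2 has sign -1, contributing -[[[[[a1, a4], a3], a6], a5], a2]
  word a1a4a6a3a2a5 has sign -1, contributing -[[[[[a1, a4], a6], a3], a2], a5]
  word a1a4a6a3a5a2 has sign +1, contributing +[[[[[a1, a4], a6], a3], a5], a2]


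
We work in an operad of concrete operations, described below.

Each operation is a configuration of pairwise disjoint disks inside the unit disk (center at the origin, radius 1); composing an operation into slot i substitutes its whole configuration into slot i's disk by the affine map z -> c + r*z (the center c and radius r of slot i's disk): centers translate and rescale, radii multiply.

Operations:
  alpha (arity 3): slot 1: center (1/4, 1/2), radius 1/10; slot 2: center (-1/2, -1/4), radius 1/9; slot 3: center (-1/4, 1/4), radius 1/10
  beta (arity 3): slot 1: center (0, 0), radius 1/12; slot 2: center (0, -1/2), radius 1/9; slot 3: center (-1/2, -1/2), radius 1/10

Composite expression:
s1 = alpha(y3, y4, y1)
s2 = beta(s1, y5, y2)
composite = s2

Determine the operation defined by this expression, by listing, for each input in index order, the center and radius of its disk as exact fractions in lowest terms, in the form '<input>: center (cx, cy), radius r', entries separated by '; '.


y1: center (-1/48, 1/48), radius 1/120; y2: center (-1/2, -1/2), radius 1/10; y3: center (1/48, 1/24), radius 1/120; y4: center (-1/24, -1/48), radius 1/108; y5: center (0, -1/2), radius 1/9

Only the slot chain above each y matters under beta; compose those maps.
y3: after 2 affine steps, its disk has center (1/48, 1/24), radius 1/120
y4: after 2 affine steps, its disk has center (-1/24, -1/48), radius 1/108
y1: after 2 affine steps, its disk has center (-1/48, 1/48), radius 1/120
y5: after 1 affine step, its disk has center (0, -1/2), radius 1/9
y2: after 1 affine step, its disk has center (-1/2, -1/2), radius 1/10


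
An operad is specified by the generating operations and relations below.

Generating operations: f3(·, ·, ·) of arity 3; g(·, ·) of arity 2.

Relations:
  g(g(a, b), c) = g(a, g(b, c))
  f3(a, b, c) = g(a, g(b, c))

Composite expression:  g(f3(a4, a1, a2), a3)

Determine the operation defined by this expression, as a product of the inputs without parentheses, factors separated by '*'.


All parenthesizations of g agree; list the a-inputs left to right.
f3(a4, a1, a2) reduces to a4 * a1 * a2
g(f3(a4, a1, a2), a3) reduces to a4 * a1 * a2 * a3

a4 * a1 * a2 * a3


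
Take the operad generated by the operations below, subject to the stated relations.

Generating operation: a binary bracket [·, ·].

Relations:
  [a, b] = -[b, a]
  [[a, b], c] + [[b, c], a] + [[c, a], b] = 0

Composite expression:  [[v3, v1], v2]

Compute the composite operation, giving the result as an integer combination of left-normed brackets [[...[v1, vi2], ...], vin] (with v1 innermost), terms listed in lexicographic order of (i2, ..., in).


-[[v1, v3], v2]


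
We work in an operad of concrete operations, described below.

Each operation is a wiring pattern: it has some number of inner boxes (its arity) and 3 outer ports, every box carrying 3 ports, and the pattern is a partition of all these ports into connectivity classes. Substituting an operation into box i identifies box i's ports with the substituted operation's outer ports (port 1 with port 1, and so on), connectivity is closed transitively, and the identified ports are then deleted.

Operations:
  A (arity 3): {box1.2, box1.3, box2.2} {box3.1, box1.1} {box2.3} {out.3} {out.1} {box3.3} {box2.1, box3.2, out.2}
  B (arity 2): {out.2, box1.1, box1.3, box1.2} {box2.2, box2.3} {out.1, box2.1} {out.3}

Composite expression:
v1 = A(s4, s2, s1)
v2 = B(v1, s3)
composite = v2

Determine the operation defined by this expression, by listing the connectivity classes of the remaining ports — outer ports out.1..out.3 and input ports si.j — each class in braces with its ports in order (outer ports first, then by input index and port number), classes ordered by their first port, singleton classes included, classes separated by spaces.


Substituting into B glues patterns; closure does the rest.
A over (s4, s2, s1) gives {out.1} {out.2, s1.2, s2.1} {out.3} {s1.1, s4.1} {s1.3} {s2.2, s4.2, s4.3} {s2.3}, out.j being that stage's outer ports
B over (s4, s2, s1, s3) gives {out.1, s3.1} {out.2, s1.2, s2.1} {out.3} {s1.1, s4.1} {s1.3} {s2.2, s4.2, s4.3} {s2.3} {s3.2, s3.3}, out.j being that stage's outer ports

{out.1, s3.1} {out.2, s1.2, s2.1} {out.3} {s1.1, s4.1} {s1.3} {s2.2, s4.2, s4.3} {s2.3} {s3.2, s3.3}


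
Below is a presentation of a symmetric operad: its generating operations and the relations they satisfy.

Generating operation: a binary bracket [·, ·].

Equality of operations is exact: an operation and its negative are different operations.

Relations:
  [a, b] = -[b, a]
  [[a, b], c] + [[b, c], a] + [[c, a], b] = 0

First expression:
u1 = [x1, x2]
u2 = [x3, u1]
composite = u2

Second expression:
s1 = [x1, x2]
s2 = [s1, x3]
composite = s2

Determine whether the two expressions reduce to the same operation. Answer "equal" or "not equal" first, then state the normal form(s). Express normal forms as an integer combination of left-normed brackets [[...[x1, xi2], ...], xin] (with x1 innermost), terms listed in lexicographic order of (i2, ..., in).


Normal form of the first expression: -[[x1, x2], x3]
Normal form of the second expression: [[x1, x2], x3]
No match — not equal.

not equal; the first gives -[[x1, x2], x3] and the second [[x1, x2], x3]


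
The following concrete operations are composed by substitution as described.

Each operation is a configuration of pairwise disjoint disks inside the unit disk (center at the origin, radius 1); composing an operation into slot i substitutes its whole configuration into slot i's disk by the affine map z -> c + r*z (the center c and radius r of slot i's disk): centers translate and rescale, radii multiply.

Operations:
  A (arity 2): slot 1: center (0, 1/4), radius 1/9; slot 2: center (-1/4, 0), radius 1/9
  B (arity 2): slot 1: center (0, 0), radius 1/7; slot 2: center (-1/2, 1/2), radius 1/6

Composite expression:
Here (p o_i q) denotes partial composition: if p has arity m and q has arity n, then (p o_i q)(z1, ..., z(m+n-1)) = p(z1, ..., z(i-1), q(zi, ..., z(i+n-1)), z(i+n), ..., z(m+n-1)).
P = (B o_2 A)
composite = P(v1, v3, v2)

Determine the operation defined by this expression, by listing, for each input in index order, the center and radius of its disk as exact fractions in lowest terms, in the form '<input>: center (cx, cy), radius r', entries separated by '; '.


v1: center (0, 0), radius 1/7; v2: center (-13/24, 1/2), radius 1/54; v3: center (-1/2, 13/24), radius 1/54

Affine substitution under B: radii multiply and v-centers shift.
v1: after 1 affine step, its disk has center (0, 0), radius 1/7
v3: after 2 affine steps, its disk has center (-1/2, 13/24), radius 1/54
v2: after 2 affine steps, its disk has center (-13/24, 1/2), radius 1/54


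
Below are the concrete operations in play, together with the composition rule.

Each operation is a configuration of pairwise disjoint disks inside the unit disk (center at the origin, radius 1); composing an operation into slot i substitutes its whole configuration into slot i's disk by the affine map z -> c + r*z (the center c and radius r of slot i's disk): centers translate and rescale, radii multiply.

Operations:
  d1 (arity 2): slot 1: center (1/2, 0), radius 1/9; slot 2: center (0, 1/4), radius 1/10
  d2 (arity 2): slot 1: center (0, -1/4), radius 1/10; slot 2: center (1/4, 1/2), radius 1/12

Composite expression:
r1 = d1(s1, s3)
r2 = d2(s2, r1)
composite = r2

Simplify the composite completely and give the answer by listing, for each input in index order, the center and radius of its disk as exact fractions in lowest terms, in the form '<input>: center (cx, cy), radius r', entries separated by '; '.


s1: center (7/24, 1/2), radius 1/108; s2: center (0, -1/4), radius 1/10; s3: center (1/4, 25/48), radius 1/120

Affine substitution under d2: radii multiply and s-centers shift.
for s2, the 1-step affine chain lands on center (0, -1/4), radius 1/10
for s1, the 2-step affine chain lands on center (7/24, 1/2), radius 1/108
for s3, the 2-step affine chain lands on center (1/4, 25/48), radius 1/120


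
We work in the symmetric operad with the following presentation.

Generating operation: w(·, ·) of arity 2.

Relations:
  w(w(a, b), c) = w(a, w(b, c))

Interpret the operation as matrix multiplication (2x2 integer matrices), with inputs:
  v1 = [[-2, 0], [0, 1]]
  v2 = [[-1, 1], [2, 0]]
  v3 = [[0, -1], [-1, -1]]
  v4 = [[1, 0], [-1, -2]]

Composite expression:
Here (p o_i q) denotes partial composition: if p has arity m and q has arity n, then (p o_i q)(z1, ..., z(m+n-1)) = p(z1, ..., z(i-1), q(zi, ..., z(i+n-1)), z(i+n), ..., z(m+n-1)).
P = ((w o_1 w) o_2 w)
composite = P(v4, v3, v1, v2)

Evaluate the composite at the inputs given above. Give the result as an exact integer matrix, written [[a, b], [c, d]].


w(v3, v1) = [[0, -1], [2, -1]]
w(v4, w(v3, v1)) = [[0, -1], [-4, 3]]
w(w(v4, w(v3, v1)), v2) = [[-2, 0], [10, -4]]

[[-2, 0], [10, -4]]


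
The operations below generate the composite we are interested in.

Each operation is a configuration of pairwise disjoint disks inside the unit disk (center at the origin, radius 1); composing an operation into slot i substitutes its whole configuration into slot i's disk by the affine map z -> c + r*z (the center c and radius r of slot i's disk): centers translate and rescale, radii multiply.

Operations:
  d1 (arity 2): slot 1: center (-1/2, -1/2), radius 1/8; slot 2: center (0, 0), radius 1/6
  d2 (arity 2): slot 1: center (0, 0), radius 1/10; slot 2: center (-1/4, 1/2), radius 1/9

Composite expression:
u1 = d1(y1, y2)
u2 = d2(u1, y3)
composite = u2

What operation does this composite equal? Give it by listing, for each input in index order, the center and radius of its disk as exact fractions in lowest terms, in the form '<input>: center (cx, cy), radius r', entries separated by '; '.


y1: center (-1/20, -1/20), radius 1/80; y2: center (0, 0), radius 1/60; y3: center (-1/4, 1/2), radius 1/9

Only the slot chain above each y matters under d2; compose those maps.
tracing y1 down its 2-map path: center (-1/20, -1/20), radius 1/80
tracing y2 down its 2-map path: center (0, 0), radius 1/60
tracing y3 down its 1-map path: center (-1/4, 1/2), radius 1/9


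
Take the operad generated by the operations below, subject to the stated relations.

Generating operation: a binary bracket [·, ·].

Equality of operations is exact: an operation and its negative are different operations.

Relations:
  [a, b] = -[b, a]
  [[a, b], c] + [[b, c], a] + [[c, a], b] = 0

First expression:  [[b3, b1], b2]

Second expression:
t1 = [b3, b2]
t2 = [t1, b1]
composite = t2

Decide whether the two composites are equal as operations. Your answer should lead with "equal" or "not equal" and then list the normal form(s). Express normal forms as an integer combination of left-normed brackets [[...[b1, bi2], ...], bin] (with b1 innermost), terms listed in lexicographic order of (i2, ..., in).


not equal; first: -[[b1, b3], b2]; second: [[b1, b2], b3] - [[b1, b3], b2]

The first expression, normalized: -[[b1, b3], b2]
The second expression, normalized: [[b1, b2], b3] - [[b1, b3], b2]
Different reductions; not equal.


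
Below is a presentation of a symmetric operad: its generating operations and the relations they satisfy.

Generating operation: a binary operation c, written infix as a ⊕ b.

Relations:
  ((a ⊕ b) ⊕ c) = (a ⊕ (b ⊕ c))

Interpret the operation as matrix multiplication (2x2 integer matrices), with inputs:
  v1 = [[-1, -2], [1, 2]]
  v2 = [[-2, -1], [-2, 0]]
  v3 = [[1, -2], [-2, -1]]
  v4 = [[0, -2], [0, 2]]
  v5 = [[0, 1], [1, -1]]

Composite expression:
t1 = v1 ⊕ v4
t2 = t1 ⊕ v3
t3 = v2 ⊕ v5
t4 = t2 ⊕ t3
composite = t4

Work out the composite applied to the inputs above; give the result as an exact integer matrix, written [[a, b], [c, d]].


[[-4, -8], [4, 8]]

(v1 ⊕ v4) = [[0, -2], [0, 2]]
((v1 ⊕ v4) ⊕ v3) = [[4, 2], [-4, -2]]
(v2 ⊕ v5) = [[-1, -1], [0, -2]]
(((v1 ⊕ v4) ⊕ v3) ⊕ (v2 ⊕ v5)) = [[-4, -8], [4, 8]]


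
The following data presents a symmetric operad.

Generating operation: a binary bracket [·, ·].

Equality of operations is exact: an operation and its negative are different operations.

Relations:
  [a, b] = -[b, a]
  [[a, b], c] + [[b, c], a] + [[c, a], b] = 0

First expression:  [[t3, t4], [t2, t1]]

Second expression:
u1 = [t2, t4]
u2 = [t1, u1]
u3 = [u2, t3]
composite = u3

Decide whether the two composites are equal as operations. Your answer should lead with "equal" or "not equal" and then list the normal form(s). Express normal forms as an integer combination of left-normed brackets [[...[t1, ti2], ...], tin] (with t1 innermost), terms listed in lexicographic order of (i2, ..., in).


not equal — first [[[t1, t2], t3], t4] - [[[t1, t2], t4], t3], second [[[t1, t2], t4], t3] - [[[t1, t4], t2], t3]

Reducing the first expression gives [[[t1, t2], t3], t4] - [[[t1, t2], t4], t3]
Reducing the second expression gives [[[t1, t2], t4], t3] - [[[t1, t4], t2], t3]
No match — not equal.


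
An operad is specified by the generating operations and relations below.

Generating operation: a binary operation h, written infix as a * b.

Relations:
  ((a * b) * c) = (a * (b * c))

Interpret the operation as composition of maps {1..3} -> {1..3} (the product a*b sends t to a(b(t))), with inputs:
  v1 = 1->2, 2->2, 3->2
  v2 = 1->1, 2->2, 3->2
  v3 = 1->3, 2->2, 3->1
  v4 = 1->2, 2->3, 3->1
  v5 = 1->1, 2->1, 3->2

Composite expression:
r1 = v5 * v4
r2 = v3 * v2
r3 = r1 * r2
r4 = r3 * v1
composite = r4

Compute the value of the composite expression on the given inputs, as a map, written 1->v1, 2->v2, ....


(v5 * v4) = 1->1, 2->2, 3->1
(v3 * v2) = 1->3, 2->2, 3->2
((v5 * v4) * (v3 * v2)) = 1->1, 2->2, 3->2
(((v5 * v4) * (v3 * v2)) * v1) = 1->2, 2->2, 3->2

1->2, 2->2, 3->2


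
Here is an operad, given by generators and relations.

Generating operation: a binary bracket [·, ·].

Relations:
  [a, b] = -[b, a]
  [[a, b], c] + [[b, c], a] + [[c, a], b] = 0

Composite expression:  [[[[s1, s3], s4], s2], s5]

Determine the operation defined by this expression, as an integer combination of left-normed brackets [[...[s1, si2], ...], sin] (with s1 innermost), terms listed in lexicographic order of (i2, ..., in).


[[[[s1, s3], s4], s2], s5]

Skip Jacobi rewriting: expand, keep s1-initial words, read off terms.
Composite bracket: [[[[s1, s3], s4], s2], s5]
The bracket unfolds into 16 signed words via [a, b] = ab - ba (2^4 = 16).
Words beginning with s1 determine it all:
  the word s1s3s4s2s5 carries sign +1 and contributes +[[[[s1, s3], s4], s2], s5]


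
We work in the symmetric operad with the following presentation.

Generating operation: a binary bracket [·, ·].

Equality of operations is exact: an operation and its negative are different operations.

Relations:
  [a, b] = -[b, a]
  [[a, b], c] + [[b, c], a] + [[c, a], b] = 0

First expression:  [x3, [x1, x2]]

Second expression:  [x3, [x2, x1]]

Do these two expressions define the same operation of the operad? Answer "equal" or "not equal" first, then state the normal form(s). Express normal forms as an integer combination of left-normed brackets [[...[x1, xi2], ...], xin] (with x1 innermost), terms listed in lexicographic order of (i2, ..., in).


not equal — first -[[x1, x2], x3], second [[x1, x2], x3]

Normal form of the first expression: -[[x1, x2], x3]
Normal form of the second expression: [[x1, x2], x3]
No match — not equal.


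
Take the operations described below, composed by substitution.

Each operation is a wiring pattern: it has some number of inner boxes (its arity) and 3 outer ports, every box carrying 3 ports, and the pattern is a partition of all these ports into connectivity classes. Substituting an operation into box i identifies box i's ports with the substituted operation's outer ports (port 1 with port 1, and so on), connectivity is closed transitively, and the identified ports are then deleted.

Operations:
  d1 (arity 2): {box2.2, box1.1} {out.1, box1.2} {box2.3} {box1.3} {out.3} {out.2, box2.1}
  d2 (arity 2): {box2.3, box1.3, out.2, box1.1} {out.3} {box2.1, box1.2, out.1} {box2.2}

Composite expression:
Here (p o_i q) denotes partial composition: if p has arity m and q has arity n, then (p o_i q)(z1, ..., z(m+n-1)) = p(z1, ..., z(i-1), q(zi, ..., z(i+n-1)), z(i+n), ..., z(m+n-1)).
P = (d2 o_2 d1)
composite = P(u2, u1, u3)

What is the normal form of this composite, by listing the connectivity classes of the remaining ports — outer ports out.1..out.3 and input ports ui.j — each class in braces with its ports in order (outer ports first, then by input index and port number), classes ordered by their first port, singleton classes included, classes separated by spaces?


{out.1, u1.2, u2.2} {out.2, u2.1, u2.3} {out.3} {u1.1, u3.2} {u1.3} {u3.1} {u3.3}

After gluing at d2, chains via deleted ports link the u-ports.
after d1, the pattern on (u1, u3) reads {out.1, u1.2} {out.2, u3.1} {out.3} {u1.1, u3.2} {u1.3} {u3.3} (out.j = its outer ports)
after d2, the pattern on (u2, u1, u3) reads {out.1, u1.2, u2.2} {out.2, u2.1, u2.3} {out.3} {u1.1, u3.2} {u1.3} {u3.1} {u3.3} (out.j = its outer ports)


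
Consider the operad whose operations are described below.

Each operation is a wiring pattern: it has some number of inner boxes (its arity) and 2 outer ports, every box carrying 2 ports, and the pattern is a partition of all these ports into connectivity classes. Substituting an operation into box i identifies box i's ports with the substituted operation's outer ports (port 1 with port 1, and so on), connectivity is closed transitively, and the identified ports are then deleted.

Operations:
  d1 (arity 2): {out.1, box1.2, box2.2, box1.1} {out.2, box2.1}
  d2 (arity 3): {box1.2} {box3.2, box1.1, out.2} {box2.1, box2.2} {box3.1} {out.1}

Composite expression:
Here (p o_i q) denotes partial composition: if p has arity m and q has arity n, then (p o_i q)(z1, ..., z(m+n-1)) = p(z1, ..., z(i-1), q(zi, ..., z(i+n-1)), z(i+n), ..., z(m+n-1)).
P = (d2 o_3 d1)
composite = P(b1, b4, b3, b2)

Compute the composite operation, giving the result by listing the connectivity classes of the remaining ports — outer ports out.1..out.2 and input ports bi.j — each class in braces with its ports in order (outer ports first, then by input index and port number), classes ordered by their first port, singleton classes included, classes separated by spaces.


Substituting into d2 glues patterns; closure does the rest.
composing d1 on (b3, b2), with out.j its own outer ports: {out.1, b2.2, b3.1, b3.2} {out.2, b2.1}
composing d2 on (b1, b4, b3, b2), with out.j its own outer ports: {out.1} {out.2, b1.1, b2.1} {b1.2} {b2.2, b3.1, b3.2} {b4.1, b4.2}

{out.1} {out.2, b1.1, b2.1} {b1.2} {b2.2, b3.1, b3.2} {b4.1, b4.2}


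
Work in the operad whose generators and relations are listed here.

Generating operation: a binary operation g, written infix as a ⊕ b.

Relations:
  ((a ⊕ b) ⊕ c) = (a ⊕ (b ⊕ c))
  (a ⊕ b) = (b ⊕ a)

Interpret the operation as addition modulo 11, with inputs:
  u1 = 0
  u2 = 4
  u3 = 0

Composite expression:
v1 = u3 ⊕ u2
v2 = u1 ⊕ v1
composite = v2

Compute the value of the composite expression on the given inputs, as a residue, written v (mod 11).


4 (mod 11)


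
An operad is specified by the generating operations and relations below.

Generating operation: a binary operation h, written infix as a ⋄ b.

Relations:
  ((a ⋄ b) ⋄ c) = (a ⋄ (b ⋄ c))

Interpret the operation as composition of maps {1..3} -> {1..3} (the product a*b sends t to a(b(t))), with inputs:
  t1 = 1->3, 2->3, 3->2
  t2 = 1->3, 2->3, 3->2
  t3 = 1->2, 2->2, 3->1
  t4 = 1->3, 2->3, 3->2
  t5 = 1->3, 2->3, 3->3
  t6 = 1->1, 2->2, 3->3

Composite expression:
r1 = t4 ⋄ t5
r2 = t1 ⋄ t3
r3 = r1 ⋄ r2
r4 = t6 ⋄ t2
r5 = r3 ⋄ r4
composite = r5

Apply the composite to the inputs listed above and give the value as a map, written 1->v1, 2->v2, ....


1->2, 2->2, 3->2


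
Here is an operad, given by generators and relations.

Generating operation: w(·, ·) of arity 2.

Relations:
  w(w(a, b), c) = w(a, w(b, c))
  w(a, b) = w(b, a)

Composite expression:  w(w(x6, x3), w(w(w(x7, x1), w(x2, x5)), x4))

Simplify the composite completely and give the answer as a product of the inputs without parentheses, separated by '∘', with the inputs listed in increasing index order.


x1 ∘ x2 ∘ x3 ∘ x4 ∘ x5 ∘ x6 ∘ x7


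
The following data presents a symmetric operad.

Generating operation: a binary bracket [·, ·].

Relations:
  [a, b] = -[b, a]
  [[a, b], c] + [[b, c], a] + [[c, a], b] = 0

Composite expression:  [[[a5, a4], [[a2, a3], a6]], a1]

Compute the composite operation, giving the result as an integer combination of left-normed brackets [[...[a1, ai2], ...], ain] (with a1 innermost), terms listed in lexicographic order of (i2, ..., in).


-[[[[[a1, a2], a3], a6], a4], a5] + [[[[[a1, a2], a3], a6], a5], a4] + [[[[[a1, a3], a2], a6], a4], a5] - [[[[[a1, a3], a2], a6], a5], a4] + [[[[[a1, a4], a5], a2], a3], a6] - [[[[[a1, a4], a5], a3], a2], a6] - [[[[[a1, a4], a5], a6], a2], a3] + [[[[[a1, a4], a5], a6], a3], a2] - [[[[[a1, a5], a4], a2], a3], a6] + [[[[[a1, a5], a4], a3], a2], a6] + [[[[[a1, a5], a4], a6], a2], a3] - [[[[[a1, a5], a4], a6], a3], a2] + [[[[[a1, a6], a2], a3], a4], a5] - [[[[[a1, a6], a2], a3], a5], a4] - [[[[[a1, a6], a3], a2], a4], a5] + [[[[[a1, a6], a3], a2], a5], a4]

A multilinear Lie element is pinned by a1-initial words (a1 innermost).
Composite bracket: [[[a5, a4], [[a2, a3], a6]], a1]
The bracket unfolds into 32 signed words via [a, b] = ab - ba (2^5 = 32).
Words beginning with a1 determine it all:
  the word a1a2a3a6a4a5 carries sign -1 and contributes -[[[[[a1, a2], a3], a6], a4], a5]
  the word a1a2a3a6a5a4 carries sign +1 and contributes +[[[[[a1, a2], a3], a6], a5], a4]
  the word a1a3a2a6a4a5 carries sign +1 and contributes +[[[[[a1, a3], a2], a6], a4], a5]
  the word a1a3a2a6a5a4 carries sign -1 and contributes -[[[[[a1, a3], a2], a6], a5], a4]
  the word a1a4a5a2a3a6 carries sign +1 and contributes +[[[[[a1, a4], a5], a2], a3], a6]
  the word a1a4a5a3a2a6 carries sign -1 and contributes -[[[[[a1, a4], a5], a3], a2], a6]
  the word a1a4a5a6a2a3 carries sign -1 and contributes -[[[[[a1, a4], a5], a6], a2], a3]
  the word a1a4a5a6a3a2 carries sign +1 and contributes +[[[[[a1, a4], a5], a6], a3], a2]
  the word a1a5a4a2a3a6 carries sign -1 and contributes -[[[[[a1, a5], a4], a2], a3], a6]
  the word a1a5a4a3a2a6 carries sign +1 and contributes +[[[[[a1, a5], a4], a3], a2], a6]
  the word a1a5a4a6a2a3 carries sign +1 and contributes +[[[[[a1, a5], a4], a6], a2], a3]
  the word a1a5a4a6a3a2 carries sign -1 and contributes -[[[[[a1, a5], a4], a6], a3], a2]
  the word a1a6a2a3a4a5 carries sign +1 and contributes +[[[[[a1, a6], a2], a3], a4], a5]
  the word a1a6a2a3a5a4 carries sign -1 and contributes -[[[[[a1, a6], a2], a3], a5], a4]
  the word a1a6a3a2a4a5 carries sign -1 and contributes -[[[[[a1, a6], a3], a2], a4], a5]
  the word a1a6a3a2a5a4 carries sign +1 and contributes +[[[[[a1, a6], a3], a2], a5], a4]


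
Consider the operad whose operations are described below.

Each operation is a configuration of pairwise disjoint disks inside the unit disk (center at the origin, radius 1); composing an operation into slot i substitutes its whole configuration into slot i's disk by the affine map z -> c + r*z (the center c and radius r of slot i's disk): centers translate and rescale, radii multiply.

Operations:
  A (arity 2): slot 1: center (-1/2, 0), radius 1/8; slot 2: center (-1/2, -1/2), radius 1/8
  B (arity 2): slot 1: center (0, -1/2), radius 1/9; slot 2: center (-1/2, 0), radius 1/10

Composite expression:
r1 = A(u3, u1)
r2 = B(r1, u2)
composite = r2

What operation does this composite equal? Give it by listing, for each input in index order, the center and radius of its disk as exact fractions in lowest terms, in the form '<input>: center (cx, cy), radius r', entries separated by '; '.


u1: center (-1/18, -5/9), radius 1/72; u2: center (-1/2, 0), radius 1/10; u3: center (-1/18, -1/2), radius 1/72

Follow each u-input down from B: c' goes to c + r*c', radius to r*r'.
input u3: applying the 2 nested substitutions gives center (-1/18, -1/2), radius 1/72
input u1: applying the 2 nested substitutions gives center (-1/18, -5/9), radius 1/72
input u2: applying the 1 nested substitution gives center (-1/2, 0), radius 1/10


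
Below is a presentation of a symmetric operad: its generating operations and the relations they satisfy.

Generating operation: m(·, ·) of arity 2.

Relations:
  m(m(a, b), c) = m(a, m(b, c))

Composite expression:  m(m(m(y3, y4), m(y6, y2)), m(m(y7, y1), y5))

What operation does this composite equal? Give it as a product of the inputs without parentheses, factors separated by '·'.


y3 · y4 · y6 · y2 · y7 · y1 · y5


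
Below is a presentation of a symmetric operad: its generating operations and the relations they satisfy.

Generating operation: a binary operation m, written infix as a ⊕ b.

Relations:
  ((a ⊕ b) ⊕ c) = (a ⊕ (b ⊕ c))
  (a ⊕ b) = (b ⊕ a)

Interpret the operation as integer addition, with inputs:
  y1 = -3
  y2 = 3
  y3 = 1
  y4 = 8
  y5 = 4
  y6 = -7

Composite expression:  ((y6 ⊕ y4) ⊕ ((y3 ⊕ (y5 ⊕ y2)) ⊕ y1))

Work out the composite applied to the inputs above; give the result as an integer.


6


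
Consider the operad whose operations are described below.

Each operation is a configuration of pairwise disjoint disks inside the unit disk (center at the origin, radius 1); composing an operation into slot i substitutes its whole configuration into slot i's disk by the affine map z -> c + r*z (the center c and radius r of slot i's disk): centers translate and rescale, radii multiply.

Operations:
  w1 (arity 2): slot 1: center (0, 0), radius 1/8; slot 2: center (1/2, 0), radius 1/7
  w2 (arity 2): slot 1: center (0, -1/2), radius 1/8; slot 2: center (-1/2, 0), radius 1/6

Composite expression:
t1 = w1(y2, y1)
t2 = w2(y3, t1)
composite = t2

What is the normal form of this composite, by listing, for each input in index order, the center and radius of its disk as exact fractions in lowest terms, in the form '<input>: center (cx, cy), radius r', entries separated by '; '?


Follow each y-input down from w2: c' goes to c + r*c', radius to r*r'.
y3 passes through 1 substitution, ending at center (0, -1/2), radius 1/8
y2 passes through 2 substitutions, ending at center (-1/2, 0), radius 1/48
y1 passes through 2 substitutions, ending at center (-5/12, 0), radius 1/42

y1: center (-5/12, 0), radius 1/42; y2: center (-1/2, 0), radius 1/48; y3: center (0, -1/2), radius 1/8


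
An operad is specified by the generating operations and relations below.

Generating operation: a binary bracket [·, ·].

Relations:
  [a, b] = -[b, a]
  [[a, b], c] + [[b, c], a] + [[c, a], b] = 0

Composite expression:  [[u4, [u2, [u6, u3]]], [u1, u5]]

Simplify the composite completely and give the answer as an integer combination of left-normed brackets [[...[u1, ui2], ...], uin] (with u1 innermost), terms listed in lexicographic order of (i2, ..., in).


Expand each bracket as ab - ba; the u1-initial words give the coefficients.
Composite bracket: [[u4, [u2, [u6, u3]]], [u1, u5]]
Applying ab - ba throughout gives 32 signed words (2^5 = 32).
The u1-initial words carry the normal form:
  word u1u5u2u3u6u4 has sign -1, contributing -[[[[[u1, u5], u2], u3], u6], u4]
  word u1u5u2u6u3u4 has sign +1, contributing +[[[[[u1, u5], u2], u6], u3], u4]
  word u1u5u3u6u2u4 has sign +1, contributing +[[[[[u1, u5], u3], u6], u2], u4]
  word u1u5u4u2u3u6 has sign +1, contributing +[[[[[u1, u5], u4], u2], u3], u6]
  word u1u5u4u2u6u3 has sign -1, contributing -[[[[[u1, u5], u4], u2], u6], u3]
  word u1u5u4u3u6u2 has sign -1, contributing -[[[[[u1, u5], u4], u3], u6], u2]
  word u1u5u4u6u3u2 has sign +1, contributing +[[[[[u1, u5], u4], u6], u3], u2]
  word u1u5u6u3u2u4 has sign -1, contributing -[[[[[u1, u5], u6], u3], u2], u4]

-[[[[[u1, u5], u2], u3], u6], u4] + [[[[[u1, u5], u2], u6], u3], u4] + [[[[[u1, u5], u3], u6], u2], u4] + [[[[[u1, u5], u4], u2], u3], u6] - [[[[[u1, u5], u4], u2], u6], u3] - [[[[[u1, u5], u4], u3], u6], u2] + [[[[[u1, u5], u4], u6], u3], u2] - [[[[[u1, u5], u6], u3], u2], u4]


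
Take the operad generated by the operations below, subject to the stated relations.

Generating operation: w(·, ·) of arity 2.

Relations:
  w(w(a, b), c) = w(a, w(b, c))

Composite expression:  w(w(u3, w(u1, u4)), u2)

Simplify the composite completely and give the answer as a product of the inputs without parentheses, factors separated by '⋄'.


u3 ⋄ u1 ⋄ u4 ⋄ u2

The w-tree's shape is irrelevant; the u-reading-order decides.
w(u1, u4) flattens to u1 ⋄ u4
w(u3, w(u1, u4)) flattens to u3 ⋄ u1 ⋄ u4
w(w(u3, w(u1, u4)), u2) flattens to u3 ⋄ u1 ⋄ u4 ⋄ u2


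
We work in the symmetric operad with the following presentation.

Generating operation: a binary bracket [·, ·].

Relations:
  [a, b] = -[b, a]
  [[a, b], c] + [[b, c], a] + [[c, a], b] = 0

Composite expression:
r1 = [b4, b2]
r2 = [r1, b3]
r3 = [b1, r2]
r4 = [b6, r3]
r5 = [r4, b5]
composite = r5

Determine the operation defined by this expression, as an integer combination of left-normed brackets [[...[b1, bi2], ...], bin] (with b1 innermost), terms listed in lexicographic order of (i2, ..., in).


[[[[[b1, b2], b4], b3], b6], b5] - [[[[[b1, b3], b2], b4], b6], b5] + [[[[[b1, b3], b4], b2], b6], b5] - [[[[[b1, b4], b2], b3], b6], b5]

Skip Jacobi rewriting: expand, keep b1-initial words, read off terms.
Composite bracket: [[b6, [b1, [[b4, b2], b3]]], b5]
The bracket unfolds into 32 signed words via [a, b] = ab - ba (2^5 = 32).
The b1-initial words carry the normal form:
  b1b2b4b3b6b5 appears with sign +1, giving the term +[[[[[b1, b2], b4], b3], b6], b5]
  b1b3b2b4b6b5 appears with sign -1, giving the term -[[[[[b1, b3], b2], b4], b6], b5]
  b1b3b4b2b6b5 appears with sign +1, giving the term +[[[[[b1, b3], b4], b2], b6], b5]
  b1b4b2b3b6b5 appears with sign -1, giving the term -[[[[[b1, b4], b2], b3], b6], b5]


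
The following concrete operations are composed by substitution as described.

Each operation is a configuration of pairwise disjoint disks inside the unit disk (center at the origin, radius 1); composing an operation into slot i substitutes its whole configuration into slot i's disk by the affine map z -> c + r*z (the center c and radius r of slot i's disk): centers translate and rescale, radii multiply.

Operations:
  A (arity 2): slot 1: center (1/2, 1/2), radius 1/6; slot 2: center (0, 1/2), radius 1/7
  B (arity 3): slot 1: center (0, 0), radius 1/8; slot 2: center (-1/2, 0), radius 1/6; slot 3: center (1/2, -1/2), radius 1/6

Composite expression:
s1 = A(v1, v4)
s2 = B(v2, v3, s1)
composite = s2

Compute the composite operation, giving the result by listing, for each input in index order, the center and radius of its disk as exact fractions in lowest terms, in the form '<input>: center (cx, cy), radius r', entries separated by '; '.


v1: center (7/12, -5/12), radius 1/36; v2: center (0, 0), radius 1/8; v3: center (-1/2, 0), radius 1/6; v4: center (1/2, -5/12), radius 1/42

Below B, radii multiply path by path; the v-disk centers shift.
v2 passes through 1 substitution, ending at center (0, 0), radius 1/8
v3 passes through 1 substitution, ending at center (-1/2, 0), radius 1/6
v1 passes through 2 substitutions, ending at center (7/12, -5/12), radius 1/36
v4 passes through 2 substitutions, ending at center (1/2, -5/12), radius 1/42


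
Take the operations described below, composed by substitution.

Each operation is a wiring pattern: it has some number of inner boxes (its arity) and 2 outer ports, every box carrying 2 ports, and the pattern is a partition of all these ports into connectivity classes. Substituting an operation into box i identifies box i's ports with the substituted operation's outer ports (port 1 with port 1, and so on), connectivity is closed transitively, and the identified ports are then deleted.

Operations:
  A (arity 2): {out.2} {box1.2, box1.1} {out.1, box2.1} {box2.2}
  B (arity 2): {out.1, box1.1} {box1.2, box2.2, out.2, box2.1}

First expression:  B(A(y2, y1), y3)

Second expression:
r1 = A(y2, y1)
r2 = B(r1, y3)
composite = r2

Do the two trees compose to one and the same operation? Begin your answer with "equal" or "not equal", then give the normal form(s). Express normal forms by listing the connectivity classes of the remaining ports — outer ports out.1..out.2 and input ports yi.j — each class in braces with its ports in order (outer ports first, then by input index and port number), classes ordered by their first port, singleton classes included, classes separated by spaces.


equal; both compose to {out.1, y1.1} {out.2, y3.1, y3.2} {y1.2} {y2.1, y2.2}

Reducing the first expression gives {out.1, y1.1} {out.2, y3.1, y3.2} {y1.2} {y2.1, y2.2}
Reducing the second expression gives {out.1, y1.1} {out.2, y3.1, y3.2} {y1.2} {y2.1, y2.2}
The normal forms match — equal.


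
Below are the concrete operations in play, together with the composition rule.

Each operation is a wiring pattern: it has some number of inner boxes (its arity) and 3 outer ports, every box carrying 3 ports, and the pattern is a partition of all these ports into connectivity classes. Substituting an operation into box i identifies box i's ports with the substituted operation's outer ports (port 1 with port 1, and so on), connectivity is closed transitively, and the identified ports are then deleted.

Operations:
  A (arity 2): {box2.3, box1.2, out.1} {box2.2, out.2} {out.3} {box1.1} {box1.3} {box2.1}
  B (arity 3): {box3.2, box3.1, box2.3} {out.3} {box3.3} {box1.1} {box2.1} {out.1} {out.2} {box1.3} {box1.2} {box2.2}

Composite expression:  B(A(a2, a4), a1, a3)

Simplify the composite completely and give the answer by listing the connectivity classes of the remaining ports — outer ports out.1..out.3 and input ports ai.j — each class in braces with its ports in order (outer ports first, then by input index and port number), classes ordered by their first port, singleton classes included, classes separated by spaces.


Reachability decides: close wires over B-identified ports.
A over (a2, a4) gives {out.1, a2.2, a4.3} {out.2, a4.2} {out.3} {a2.1} {a2.3} {a4.1}, out.j being that stage's outer ports
B over (a2, a4, a1, a3) gives {out.1} {out.2} {out.3} {a1.1} {a1.2} {a1.3, a3.1, a3.2} {a2.1} {a2.2, a4.3} {a2.3} {a3.3} {a4.1} {a4.2}, out.j being that stage's outer ports

{out.1} {out.2} {out.3} {a1.1} {a1.2} {a1.3, a3.1, a3.2} {a2.1} {a2.2, a4.3} {a2.3} {a3.3} {a4.1} {a4.2}


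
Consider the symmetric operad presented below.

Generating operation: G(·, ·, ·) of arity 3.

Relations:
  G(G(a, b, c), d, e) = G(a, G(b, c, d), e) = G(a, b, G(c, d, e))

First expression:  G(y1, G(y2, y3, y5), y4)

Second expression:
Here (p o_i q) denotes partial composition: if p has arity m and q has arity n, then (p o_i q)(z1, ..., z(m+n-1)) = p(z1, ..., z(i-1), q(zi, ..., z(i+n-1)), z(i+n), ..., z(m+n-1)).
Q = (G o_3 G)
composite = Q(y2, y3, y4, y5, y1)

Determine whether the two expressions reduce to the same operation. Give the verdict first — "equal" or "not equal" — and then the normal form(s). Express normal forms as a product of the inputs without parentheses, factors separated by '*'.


The first composite normalizes to y1 * y2 * y3 * y5 * y4
The second composite normalizes to y2 * y3 * y4 * y5 * y1
Different reductions; not equal.

not equal — first y1 * y2 * y3 * y5 * y4, second y2 * y3 * y4 * y5 * y1
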